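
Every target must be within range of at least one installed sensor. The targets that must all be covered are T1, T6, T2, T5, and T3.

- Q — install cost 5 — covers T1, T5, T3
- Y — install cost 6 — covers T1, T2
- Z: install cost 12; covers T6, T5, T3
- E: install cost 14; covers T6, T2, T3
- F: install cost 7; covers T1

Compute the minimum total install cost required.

This is an integer covering problem.
Choose Y and Z: together they cover T1, T6, T2, T5, T3 — every target.
Total install cost: 6 + 12 = 18.

18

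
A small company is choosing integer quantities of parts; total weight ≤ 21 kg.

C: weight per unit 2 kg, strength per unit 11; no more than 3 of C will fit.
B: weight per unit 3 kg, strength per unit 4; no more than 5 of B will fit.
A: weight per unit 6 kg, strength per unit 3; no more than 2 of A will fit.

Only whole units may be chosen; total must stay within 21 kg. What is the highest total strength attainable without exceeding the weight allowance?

3×C and 4×B: weight 18 ≤ 21, strength 3·11 + 4·4 = 49.
3×C and 5×B: weight 21 ≤ 21, strength 3·11 + 5·4 = 53.
Best is 53.

53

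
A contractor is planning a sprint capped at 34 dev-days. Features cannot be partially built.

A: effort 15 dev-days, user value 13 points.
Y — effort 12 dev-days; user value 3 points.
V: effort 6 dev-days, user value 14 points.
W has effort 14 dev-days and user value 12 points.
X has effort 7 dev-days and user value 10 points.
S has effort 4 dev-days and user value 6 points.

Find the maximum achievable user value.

V + W + X + S: effort 6 + 14 + 7 + 4 = 31 ≤ 34, user value 14 + 12 + 10 + 6 = 42.
A + V + X + S: effort 15 + 6 + 7 + 4 = 32 ≤ 34, user value 13 + 14 + 10 + 6 = 43.
Best is A, V, X, and S with total user value 43.

43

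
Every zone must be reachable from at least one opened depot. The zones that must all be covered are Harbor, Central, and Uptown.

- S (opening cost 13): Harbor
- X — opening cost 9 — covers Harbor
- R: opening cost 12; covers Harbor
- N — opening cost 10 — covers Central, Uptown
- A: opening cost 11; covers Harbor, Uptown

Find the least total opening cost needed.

19

Choose X and N: together they cover Harbor, Central, Uptown — every zone.
Total opening cost: 9 + 10 = 19.
No cover costs less than 19.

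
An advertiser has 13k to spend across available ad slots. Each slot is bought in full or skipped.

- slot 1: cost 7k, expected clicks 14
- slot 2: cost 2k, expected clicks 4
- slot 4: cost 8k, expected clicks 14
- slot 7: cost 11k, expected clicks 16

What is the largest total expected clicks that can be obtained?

20

slot 2 + slot 7: cost 2 + 11 = 13 ≤ 13, expected clicks 4 + 16 = 20.
slot 1 + slot 2: cost 7 + 2 = 9 ≤ 13, expected clicks 14 + 4 = 18.
slot 2 + slot 4: cost 2 + 8 = 10 ≤ 13, expected clicks 4 + 14 = 18.
Best is slot 2 and slot 7 with total expected clicks 20.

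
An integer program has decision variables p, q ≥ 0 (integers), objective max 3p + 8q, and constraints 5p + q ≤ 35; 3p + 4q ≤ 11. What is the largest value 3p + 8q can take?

Relaxing integrality, the LP optimum is 22.00 at (p,q) = (0, 2.75), which is not an integer point.
(p,q)=(1,2) is feasible, giving 19.
(p,q)=(0,2) is feasible, giving 16.
(p,q)=(2,1) is feasible, giving 14.
The best lattice point is (1,2), giving 19.

19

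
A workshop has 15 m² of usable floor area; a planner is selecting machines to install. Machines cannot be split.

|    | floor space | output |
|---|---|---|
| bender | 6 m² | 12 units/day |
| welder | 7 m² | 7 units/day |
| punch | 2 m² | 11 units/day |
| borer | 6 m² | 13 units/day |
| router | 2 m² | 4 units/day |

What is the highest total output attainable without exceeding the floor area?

36

Allowing fractional choices, the relaxed optimum would be about 38.0, but machines are indivisible.
bender + punch + borer: floor space 6 + 2 + 6 = 14 ≤ 15, output 12 + 11 + 13 = 36.
bender + welder + punch: floor space 6 + 7 + 2 = 15 ≤ 15, output 12 + 7 + 11 = 30.
welder + punch + borer: floor space 7 + 2 + 6 = 15 ≤ 15, output 7 + 11 + 13 = 31.
Best is bender, punch, and borer with total output 36.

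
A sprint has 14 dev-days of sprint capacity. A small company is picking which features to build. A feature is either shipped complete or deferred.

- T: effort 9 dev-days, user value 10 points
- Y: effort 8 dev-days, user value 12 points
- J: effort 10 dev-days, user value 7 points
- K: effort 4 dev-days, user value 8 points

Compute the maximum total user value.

20

Take Y and K: effort 8 + 4 = 12 ≤ 14, user value 12 + 8 = 20.
No other feasible combination does better.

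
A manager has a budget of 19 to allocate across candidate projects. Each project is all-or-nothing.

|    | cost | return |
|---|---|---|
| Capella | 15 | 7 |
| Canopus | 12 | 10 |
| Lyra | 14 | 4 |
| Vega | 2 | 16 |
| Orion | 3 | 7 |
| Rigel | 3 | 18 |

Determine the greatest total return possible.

Allowing fractional choices, the relaxed optimum would be about 50.2, but projects are indivisible.
Canopus + Vega + Rigel: cost 12 + 2 + 3 = 17 ≤ 19, return 10 + 16 + 18 = 44.
Vega + Orion + Rigel: cost 2 + 3 + 3 = 8 ≤ 19, return 16 + 7 + 18 = 41.
Lyra + Vega + Rigel: cost 14 + 2 + 3 = 19 ≤ 19, return 4 + 16 + 18 = 38.
Best is Canopus, Vega, and Rigel with total return 44.

44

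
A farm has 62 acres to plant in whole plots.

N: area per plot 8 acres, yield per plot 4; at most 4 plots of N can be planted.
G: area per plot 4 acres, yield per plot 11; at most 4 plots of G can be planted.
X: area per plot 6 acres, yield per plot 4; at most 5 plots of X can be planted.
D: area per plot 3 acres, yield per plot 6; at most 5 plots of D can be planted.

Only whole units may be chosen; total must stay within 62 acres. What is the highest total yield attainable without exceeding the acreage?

94

This is a bounded integer knapsack.
4×G, 5×X, and 5×D: area 61 ≤ 62, yield 4·11 + 5·4 + 5·6 = 94.
4×G, 4×X, and 5×D: area 55 ≤ 62, yield 4·11 + 4·4 + 5·6 = 90.
Best is 94.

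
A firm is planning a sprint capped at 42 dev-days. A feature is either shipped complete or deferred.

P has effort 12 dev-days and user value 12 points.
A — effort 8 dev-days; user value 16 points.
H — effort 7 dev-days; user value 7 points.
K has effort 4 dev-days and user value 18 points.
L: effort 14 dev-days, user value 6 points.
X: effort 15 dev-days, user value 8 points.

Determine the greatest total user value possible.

54

Treat it as a binary knapsack problem.
Allowing fractional choices, the relaxed optimum would be about 58.9, but features are indivisible.
P + A + K + X: effort 12 + 8 + 4 + 15 = 39 ≤ 42, user value 12 + 16 + 18 + 8 = 54.
P + A + H + K: effort 12 + 8 + 7 + 4 = 31 ≤ 42, user value 12 + 16 + 7 + 18 = 53.
Best is P, A, K, and X with total user value 54.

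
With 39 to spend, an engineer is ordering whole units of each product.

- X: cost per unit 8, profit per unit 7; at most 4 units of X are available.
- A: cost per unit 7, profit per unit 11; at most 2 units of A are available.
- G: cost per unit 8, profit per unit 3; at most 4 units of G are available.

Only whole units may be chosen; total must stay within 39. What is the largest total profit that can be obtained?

43

A has the best ratio (11/7); taking only A gives at most 2×11 = 22 (stopped by the supply cap of 2).
Mixing does better — 3×X and 2×A: cost 38 ≤ 39, profit 3·7 + 2·11 = 43.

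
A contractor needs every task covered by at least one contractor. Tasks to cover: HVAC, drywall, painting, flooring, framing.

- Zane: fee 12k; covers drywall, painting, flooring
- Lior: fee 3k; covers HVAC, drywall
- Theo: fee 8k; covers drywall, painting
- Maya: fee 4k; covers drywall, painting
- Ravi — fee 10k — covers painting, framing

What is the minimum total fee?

The greedy cost-per-new-task heuristic would pick Lior, Maya, Ravi, and Zane for 29, but a cheaper cover exists.
Choose Zane, Lior, and Ravi: together they cover HVAC, drywall, painting, flooring, framing — every task.
Total fee: 12 + 3 + 10 = 25.
No cover costs less than 25.

25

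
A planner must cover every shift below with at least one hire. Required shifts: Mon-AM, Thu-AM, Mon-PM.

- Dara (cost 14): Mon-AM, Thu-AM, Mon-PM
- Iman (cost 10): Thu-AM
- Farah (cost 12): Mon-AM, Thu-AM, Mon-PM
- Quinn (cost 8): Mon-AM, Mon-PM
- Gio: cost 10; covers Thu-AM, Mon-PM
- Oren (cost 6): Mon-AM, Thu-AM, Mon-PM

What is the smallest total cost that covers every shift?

6

Oren alone covers Mon-AM, Thu-AM, Mon-PM — every shift.
Total cost: 6.
No cover costs less than 6.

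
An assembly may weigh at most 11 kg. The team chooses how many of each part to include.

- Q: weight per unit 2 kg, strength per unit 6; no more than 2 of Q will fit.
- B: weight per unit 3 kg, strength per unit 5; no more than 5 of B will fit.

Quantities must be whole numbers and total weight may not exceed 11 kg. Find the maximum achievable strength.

2×Q and 2×B: weight 10 ≤ 11, strength 2·6 + 2·5 = 22.
1×Q and 3×B: weight 11 ≤ 11, strength 1·6 + 3·5 = 21.
Best is 22.

22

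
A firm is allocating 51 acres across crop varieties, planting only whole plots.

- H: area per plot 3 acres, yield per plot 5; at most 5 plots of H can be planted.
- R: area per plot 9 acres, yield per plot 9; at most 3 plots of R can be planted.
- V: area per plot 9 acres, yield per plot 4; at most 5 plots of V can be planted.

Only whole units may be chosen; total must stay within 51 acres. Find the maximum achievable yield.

5×H, 3×R, and 1×V: area 51 ≤ 51, yield 5·5 + 3·9 + 1·4 = 56.
5×H and 3×R: area 42 ≤ 51, yield 5·5 + 3·9 = 52.
Best is 56.

56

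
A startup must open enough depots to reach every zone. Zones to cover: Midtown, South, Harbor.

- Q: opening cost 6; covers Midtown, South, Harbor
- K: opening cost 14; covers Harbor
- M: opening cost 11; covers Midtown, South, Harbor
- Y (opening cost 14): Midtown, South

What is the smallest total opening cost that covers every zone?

6

This is an integer covering problem.
Q alone covers Midtown, South, Harbor — every zone.
Total opening cost: 6.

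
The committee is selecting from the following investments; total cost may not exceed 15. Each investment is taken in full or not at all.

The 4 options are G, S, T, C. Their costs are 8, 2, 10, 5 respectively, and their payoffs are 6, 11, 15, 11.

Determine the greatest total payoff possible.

28

Allowing fractional choices, the relaxed optimum would be about 34.0, but investments are indivisible.
G + S + C: cost 8 + 2 + 5 = 15 ≤ 15, payoff 6 + 11 + 11 = 28.
S + T: cost 2 + 10 = 12 ≤ 15, payoff 11 + 15 = 26.
Best is G, S, and C with total payoff 28.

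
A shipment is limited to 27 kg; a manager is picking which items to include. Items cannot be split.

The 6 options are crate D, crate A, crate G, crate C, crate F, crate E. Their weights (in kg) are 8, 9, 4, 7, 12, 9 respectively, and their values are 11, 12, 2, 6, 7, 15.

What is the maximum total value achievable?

38

This is a 0-1 knapsack instance.
crate A + crate C + crate E: weight 9 + 7 + 9 = 25 ≤ 27, value 12 + 6 + 15 = 33.
crate D + crate A + crate E: weight 8 + 9 + 9 = 26 ≤ 27, value 11 + 12 + 15 = 38.
crate D + crate C + crate E: weight 8 + 7 + 9 = 24 ≤ 27, value 11 + 6 + 15 = 32.
Best is crate D, crate A, and crate E with total value 38.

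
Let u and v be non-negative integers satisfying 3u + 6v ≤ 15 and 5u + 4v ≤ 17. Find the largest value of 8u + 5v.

24

(u,v)=(3,0) is feasible, giving 24.
(u,v)=(2,1) is feasible, giving 21.
(u,v)=(2,0) is feasible, giving 16.
Maximum is 24 at (u,v)=(3,0).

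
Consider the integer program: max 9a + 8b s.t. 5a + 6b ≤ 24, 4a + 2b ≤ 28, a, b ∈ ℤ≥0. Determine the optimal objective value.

36

The continuous relaxation peaks at (4.8, 0) with value 43.20; rounding to a feasible lattice point costs some objective.
(a,b)=(4,0) is feasible, giving 36.
(a,b)=(3,1) is feasible, giving 35.
The best lattice point is (4,0), giving 36.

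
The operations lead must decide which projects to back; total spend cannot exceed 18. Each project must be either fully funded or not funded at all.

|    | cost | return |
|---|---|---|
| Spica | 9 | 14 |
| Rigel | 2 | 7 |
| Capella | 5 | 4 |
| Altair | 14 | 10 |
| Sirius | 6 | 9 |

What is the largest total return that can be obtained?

This is an integer program with binary decision variables.
Spica + Rigel + Capella: cost 9 + 2 + 5 = 16 ≤ 18, return 14 + 7 + 4 = 25.
Spica + Rigel + Sirius: cost 9 + 2 + 6 = 17 ≤ 18, return 14 + 7 + 9 = 30.
Spica + Sirius: cost 9 + 6 = 15 ≤ 18, return 14 + 9 = 23.
Best is Spica, Rigel, and Sirius with total return 30.

30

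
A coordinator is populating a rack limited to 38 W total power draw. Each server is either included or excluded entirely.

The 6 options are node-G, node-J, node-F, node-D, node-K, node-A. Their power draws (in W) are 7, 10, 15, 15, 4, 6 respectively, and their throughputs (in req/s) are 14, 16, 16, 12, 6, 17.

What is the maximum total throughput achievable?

63

Allowing fractional choices, the relaxed optimum would be about 64.7, but servers are indivisible.
node-G + node-J + node-D + node-A: power draw 7 + 10 + 15 + 6 = 38 ≤ 38, throughput 14 + 16 + 12 + 17 = 59.
node-G + node-J + node-F + node-A: power draw 7 + 10 + 15 + 6 = 38 ≤ 38, throughput 14 + 16 + 16 + 17 = 63.
Best is node-G, node-J, node-F, and node-A with total throughput 63.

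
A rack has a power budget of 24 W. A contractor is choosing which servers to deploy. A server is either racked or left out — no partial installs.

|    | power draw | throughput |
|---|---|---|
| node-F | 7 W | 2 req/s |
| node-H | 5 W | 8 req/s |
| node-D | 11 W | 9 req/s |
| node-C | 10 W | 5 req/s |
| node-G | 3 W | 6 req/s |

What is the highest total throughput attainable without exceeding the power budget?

23

This is an integer program with binary decision variables.
node-H + node-D + node-G: power draw 5 + 11 + 3 = 19 ≤ 24, throughput 8 + 9 + 6 = 23.
node-D + node-C + node-G: power draw 11 + 10 + 3 = 24 ≤ 24, throughput 9 + 5 + 6 = 20.
node-H + node-C + node-G: power draw 5 + 10 + 3 = 18 ≤ 24, throughput 8 + 5 + 6 = 19.
Best is node-H, node-D, and node-G with total throughput 23.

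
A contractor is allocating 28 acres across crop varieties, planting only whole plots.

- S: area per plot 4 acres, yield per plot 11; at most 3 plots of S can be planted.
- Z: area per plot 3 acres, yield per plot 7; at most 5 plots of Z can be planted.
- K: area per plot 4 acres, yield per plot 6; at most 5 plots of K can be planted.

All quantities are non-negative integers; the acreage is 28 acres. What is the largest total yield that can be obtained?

S has the best ratio (11/4); taking only S gives at most 3×11 = 33 (stopped by the supply cap of 3).
Mixing does better — 3×S and 5×Z: area 27 ≤ 28, yield 3·11 + 5·7 = 68.

68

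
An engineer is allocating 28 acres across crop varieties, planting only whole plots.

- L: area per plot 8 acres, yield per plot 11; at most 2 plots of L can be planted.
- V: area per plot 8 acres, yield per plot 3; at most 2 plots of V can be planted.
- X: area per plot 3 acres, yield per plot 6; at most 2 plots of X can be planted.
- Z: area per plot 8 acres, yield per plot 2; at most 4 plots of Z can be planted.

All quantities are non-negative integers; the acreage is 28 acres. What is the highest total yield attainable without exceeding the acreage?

34

This is a bounded integer knapsack.
Take 2×L and 2×X: area 22 ≤ 28, yield 2·11 + 2·6 = 34.
X has the best ratio (6/3) and is taken to its limit of 2; remaining capacity is filled optimally with the others.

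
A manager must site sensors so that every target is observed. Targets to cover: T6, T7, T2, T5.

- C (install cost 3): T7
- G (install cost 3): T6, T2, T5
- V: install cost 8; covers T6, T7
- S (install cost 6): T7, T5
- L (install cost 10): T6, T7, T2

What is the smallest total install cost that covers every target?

6

Choose C and G: together they cover T6, T7, T2, T5 — every target.
Total install cost: 3 + 3 = 6.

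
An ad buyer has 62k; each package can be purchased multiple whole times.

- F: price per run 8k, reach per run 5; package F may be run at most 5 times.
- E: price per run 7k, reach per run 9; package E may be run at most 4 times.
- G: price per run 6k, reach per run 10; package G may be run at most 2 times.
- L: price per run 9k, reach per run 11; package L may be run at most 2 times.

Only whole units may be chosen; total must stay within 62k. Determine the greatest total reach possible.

Take 4×E, 2×G, and 2×L: price 58 ≤ 62, reach 4·9 + 2·10 + 2·11 = 78.
G has the best ratio (10/6) and is taken to its limit of 2; remaining capacity is filled optimally with the others.

78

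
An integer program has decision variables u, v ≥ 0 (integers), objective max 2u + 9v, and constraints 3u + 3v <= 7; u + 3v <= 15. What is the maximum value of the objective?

18

(u,v)=(0,2): 3·0+3·2=6≤7, 1·0+3·2=6≤15, objective 18.
(u,v)=(1,1): 3·1+3·1=6≤7, 1·1+3·1=4≤15, objective 11.
(u,v)=(0,1): 3·0+3·1=3≤7, 1·0+3·1=3≤15, objective 9.
Maximum is 18 at (u,v)=(0,2).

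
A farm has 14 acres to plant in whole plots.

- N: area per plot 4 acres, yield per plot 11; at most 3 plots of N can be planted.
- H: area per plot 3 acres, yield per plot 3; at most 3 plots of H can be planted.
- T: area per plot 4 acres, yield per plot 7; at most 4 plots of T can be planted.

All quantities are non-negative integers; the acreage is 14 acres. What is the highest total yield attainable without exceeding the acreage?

N has the best ratio (11/4); taking only N gives at most 3×11 = 33 (stopped by the area limit).
Optimal: 3×N: area 12 ≤ 14, yield 3·11 = 33.

33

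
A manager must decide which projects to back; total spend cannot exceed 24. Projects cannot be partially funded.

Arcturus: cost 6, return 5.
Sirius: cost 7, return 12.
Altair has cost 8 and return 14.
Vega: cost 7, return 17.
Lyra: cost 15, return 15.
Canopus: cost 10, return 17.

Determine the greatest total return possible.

Sirius + Altair + Vega: cost 7 + 8 + 7 = 22 ≤ 24, return 12 + 14 + 17 = 43.
Sirius + Vega + Canopus: cost 7 + 7 + 10 = 24 ≤ 24, return 12 + 17 + 17 = 46.
Best is Sirius, Vega, and Canopus with total return 46.

46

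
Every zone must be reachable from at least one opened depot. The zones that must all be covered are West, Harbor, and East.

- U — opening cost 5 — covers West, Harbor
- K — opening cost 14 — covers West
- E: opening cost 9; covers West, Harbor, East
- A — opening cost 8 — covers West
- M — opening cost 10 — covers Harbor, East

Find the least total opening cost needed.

E alone covers West, Harbor, East — every zone.
Total opening cost: 9.

9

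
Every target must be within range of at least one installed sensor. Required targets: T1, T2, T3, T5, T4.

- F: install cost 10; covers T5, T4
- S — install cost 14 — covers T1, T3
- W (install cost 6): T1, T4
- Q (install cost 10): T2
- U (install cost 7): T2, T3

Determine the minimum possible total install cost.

23

Choose F, W, and U: together they cover T1, T2, T3, T5, T4 — every target.
Total install cost: 10 + 6 + 7 = 23.
No cover costs less than 23.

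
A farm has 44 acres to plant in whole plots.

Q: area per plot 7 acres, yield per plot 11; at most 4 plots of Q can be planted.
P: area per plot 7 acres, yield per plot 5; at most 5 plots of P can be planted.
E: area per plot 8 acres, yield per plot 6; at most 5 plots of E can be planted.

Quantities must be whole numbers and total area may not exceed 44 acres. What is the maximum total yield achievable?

56

Take 4×Q and 2×E: area 44 ≤ 44, yield 4·11 + 2·6 = 56.
Q has the best ratio (11/7) and is taken to its limit of 4; remaining capacity is filled optimally with the others.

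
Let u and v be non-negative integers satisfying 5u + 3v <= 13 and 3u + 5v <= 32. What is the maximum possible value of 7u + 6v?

24

(u,v)=(0,4) is feasible, giving 24.
(u,v)=(0,3) is feasible, giving 18.
Maximum is 24 at (u,v)=(0,4).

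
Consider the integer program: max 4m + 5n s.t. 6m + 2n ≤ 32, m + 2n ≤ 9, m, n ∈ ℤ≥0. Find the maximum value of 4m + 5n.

27

(m,n)=(3,3) is feasible, giving 27.
(m,n)=(4,2) is feasible, giving 26.
(m,n)=(5,1) is feasible, giving 25.
(m,n)=(2,3) is feasible, giving 23.
The best lattice point is (3,3), giving 27.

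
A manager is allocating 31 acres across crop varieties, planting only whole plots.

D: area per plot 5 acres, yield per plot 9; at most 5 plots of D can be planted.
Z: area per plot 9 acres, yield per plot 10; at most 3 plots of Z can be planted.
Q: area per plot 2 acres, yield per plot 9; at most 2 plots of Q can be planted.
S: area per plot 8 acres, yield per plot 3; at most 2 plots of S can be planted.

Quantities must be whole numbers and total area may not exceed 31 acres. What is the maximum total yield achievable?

63

5×D and 2×Q: area 29 ≤ 31, yield 5·9 + 2·9 = 63.
3×D, 1×Z, and 2×Q: area 28 ≤ 31, yield 3·9 + 1·10 + 2·9 = 55.
Best is 63.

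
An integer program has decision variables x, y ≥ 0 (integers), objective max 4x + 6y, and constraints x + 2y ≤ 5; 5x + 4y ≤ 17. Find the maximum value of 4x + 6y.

16

Relaxing integrality, the LP optimum is 17.33 at (x,y) = (2.33, 1.33), which is not an integer point.
(x,y)=(1,2) is feasible, giving 16.
(x,y)=(2,1) is feasible, giving 14.
(x,y)=(3,0) is feasible, giving 12.
No feasible integer point exceeds 16.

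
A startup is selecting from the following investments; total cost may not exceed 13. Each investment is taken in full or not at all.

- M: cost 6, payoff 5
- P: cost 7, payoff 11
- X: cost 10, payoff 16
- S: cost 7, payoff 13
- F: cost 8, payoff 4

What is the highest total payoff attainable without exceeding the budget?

M + P: cost 6 + 7 = 13 ≤ 13, payoff 5 + 11 = 16.
X: cost 10 ≤ 13, payoff 16.
M + S: cost 6 + 7 = 13 ≤ 13, payoff 5 + 13 = 18.
Best is M and S with total payoff 18.

18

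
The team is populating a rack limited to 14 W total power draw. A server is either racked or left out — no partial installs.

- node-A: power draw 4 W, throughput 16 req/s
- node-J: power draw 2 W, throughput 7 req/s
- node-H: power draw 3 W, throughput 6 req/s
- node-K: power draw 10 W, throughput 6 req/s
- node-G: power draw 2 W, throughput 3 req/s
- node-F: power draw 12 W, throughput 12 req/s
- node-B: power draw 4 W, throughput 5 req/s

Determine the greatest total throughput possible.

Take node-A, node-J, node-H, and node-B: power draw 4 + 2 + 3 + 4 = 13 ≤ 14, throughput 16 + 7 + 6 + 5 = 34.
No other feasible combination does better.

34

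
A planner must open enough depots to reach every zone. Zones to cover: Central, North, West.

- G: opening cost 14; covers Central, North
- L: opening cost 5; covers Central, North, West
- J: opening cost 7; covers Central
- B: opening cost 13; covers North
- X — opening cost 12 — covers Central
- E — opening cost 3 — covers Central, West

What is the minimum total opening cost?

This is an integer covering problem.
L alone covers Central, North, West — every zone.
Total opening cost: 5.

5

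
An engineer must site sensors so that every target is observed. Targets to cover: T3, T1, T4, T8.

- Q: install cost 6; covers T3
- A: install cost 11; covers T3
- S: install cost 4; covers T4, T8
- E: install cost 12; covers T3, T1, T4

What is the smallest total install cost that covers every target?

The greedy cost-per-new-target heuristic would pick S, Q, and E for 22, but a cheaper cover exists.
Choose S and E: together they cover T3, T1, T4, T8 — every target.
Total install cost: 4 + 12 = 16.
No cover costs less than 16.

16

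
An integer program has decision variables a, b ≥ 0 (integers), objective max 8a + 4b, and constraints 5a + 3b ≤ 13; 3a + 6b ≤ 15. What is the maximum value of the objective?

20

Relaxing integrality, the LP optimum is 20.80 at (a,b) = (2.6, 0), which is not an integer point.
(a,b)=(2,1): 5·2+3·1=13≤13, 3·2+6·1=12≤15, objective 20.
(a,b)=(1,2): 5·1+3·2=11≤13, 3·1+6·2=15≤15, objective 16.
The best lattice point is (2,1), giving 20.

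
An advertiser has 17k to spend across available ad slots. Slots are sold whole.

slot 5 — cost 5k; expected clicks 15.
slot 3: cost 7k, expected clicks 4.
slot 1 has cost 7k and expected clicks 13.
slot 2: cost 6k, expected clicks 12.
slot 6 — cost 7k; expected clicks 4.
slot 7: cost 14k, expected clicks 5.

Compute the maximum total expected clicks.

28

Allowing fractional choices, the relaxed optimum would be about 38.1, but ad slots are indivisible.
slot 5 + slot 2: cost 5 + 6 = 11 ≤ 17, expected clicks 15 + 12 = 27.
slot 5 + slot 1: cost 5 + 7 = 12 ≤ 17, expected clicks 15 + 13 = 28.
Best is slot 5 and slot 1 with total expected clicks 28.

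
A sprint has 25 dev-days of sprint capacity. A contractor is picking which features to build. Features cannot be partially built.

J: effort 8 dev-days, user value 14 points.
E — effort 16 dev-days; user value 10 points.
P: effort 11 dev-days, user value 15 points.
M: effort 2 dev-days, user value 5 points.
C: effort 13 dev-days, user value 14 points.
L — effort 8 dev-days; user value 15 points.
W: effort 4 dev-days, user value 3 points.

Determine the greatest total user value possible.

38

Allowing fractional choices, the relaxed optimum would be about 43.5, but features are indivisible.
J + M + L + W: effort 8 + 2 + 8 + 4 = 22 ≤ 25, user value 14 + 5 + 15 + 3 = 37.
J + P + M + W: effort 8 + 11 + 2 + 4 = 25 ≤ 25, user value 14 + 15 + 5 + 3 = 37.
P + M + L + W: effort 11 + 2 + 8 + 4 = 25 ≤ 25, user value 15 + 5 + 15 + 3 = 38.
Best is P, M, L, and W with total user value 38.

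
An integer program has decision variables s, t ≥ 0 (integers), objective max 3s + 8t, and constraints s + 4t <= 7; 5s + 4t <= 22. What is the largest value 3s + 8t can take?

The continuous relaxation peaks at (3.75, 0.812) with value 17.75; rounding to a feasible lattice point costs some objective.
(s,t)=(3,1): 1·3+4·1=7≤7, 5·3+4·1=19≤22, objective 17.
(s,t)=(2,1): 1·2+4·1=6≤7, 5·2+4·1=14≤22, objective 14.
The best lattice point is (3,1), giving 17.

17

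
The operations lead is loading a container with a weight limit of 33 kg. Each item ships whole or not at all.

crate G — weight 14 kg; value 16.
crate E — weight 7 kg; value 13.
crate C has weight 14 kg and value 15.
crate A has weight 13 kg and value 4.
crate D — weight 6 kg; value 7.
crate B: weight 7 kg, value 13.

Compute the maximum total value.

Take crate G, crate E, and crate B: weight 14 + 7 + 7 = 28 ≤ 33, value 16 + 13 + 13 = 42.
No other feasible combination does better.

42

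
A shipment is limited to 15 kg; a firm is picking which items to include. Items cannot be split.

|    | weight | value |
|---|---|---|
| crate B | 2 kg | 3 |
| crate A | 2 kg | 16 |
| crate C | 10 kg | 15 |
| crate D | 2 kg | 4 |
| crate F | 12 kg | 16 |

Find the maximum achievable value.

35

Allowing fractional choices, the relaxed optimum would be about 36.5, but items are indivisible.
crate A + crate C + crate D: weight 2 + 10 + 2 = 14 ≤ 15, value 16 + 15 + 4 = 35.
crate B + crate A + crate C: weight 2 + 2 + 10 = 14 ≤ 15, value 3 + 16 + 15 = 34.
Best is crate A, crate C, and crate D with total value 35.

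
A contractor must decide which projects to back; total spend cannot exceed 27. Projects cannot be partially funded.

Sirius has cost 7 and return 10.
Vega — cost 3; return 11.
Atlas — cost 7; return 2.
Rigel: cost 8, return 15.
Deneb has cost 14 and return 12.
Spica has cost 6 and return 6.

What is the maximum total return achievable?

42

Allowing fractional choices, the relaxed optimum would be about 44.6, but projects are indivisible.
Sirius + Vega + Atlas + Rigel: cost 7 + 3 + 7 + 8 = 25 ≤ 27, return 10 + 11 + 2 + 15 = 38.
Vega + Rigel + Deneb: cost 3 + 8 + 14 = 25 ≤ 27, return 11 + 15 + 12 = 38.
Sirius + Vega + Rigel + Spica: cost 7 + 3 + 8 + 6 = 24 ≤ 27, return 10 + 11 + 15 + 6 = 42.
Best is Sirius, Vega, Rigel, and Spica with total return 42.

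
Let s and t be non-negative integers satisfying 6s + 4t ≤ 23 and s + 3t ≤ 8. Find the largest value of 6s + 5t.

23

The continuous relaxation peaks at (2.64, 1.79) with value 24.79; rounding to a feasible lattice point costs some objective.
(s,t)=(3,1): 6·3+4·1=22≤23, 1·3+3·1=6≤8, objective 23.
(s,t)=(2,2): 6·2+4·2=20≤23, 1·2+3·2=8≤8, objective 22.
(s,t)=(3,0): 6·3+4·0=18≤23, 1·3+3·0=3≤8, objective 18.
(s,t)=(2,1): 6·2+4·1=16≤23, 1·2+3·1=5≤8, objective 17.
No feasible integer point exceeds 23.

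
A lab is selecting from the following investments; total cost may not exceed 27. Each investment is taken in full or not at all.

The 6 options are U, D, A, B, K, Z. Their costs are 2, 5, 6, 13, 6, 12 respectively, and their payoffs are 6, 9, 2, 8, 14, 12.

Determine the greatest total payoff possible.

U + D + B + K: cost 2 + 5 + 13 + 6 = 26 ≤ 27, payoff 6 + 9 + 8 + 14 = 37.
U + D + K + Z: cost 2 + 5 + 6 + 12 = 25 ≤ 27, payoff 6 + 9 + 14 + 12 = 41.
D + K + Z: cost 5 + 6 + 12 = 23 ≤ 27, payoff 9 + 14 + 12 = 35.
Best is U, D, K, and Z with total payoff 41.

41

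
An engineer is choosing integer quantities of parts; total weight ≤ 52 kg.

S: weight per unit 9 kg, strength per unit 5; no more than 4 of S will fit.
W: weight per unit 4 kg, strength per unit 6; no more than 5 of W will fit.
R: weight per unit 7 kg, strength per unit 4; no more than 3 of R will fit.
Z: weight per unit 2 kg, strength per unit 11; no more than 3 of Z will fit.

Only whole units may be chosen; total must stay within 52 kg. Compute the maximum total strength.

77

Z has the best ratio (11/2); taking only Z gives at most 3×11 = 33 (stopped by the supply cap of 3).
Mixing does better — 2×S, 5×W, 1×R, and 3×Z: weight 51 ≤ 52, strength 2·5 + 5·6 + 1·4 + 3·11 = 77.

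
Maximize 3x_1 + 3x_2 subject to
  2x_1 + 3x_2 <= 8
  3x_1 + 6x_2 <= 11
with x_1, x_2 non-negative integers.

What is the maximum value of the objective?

The continuous relaxation peaks at (3.67, 0) with value 11.00; rounding to a feasible lattice point costs some objective.
(x_1,x_2)=(3,0): 2·3+3·0=6≤8, 3·3+6·0=9≤11, objective 9.
(x_1,x_2)=(2,0): 2·2+3·0=4≤8, 3·2+6·0=6≤11, objective 6.
The best lattice point is (3,0), giving 9.

9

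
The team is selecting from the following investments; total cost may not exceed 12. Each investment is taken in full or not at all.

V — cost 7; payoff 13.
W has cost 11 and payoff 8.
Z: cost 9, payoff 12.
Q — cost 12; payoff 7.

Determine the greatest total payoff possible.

This is an integer program with binary decision variables.
W: cost 11 ≤ 12, payoff 8.
V: cost 7 ≤ 12, payoff 13.
Z: cost 9 ≤ 12, payoff 12.
Best is V with total payoff 13.

13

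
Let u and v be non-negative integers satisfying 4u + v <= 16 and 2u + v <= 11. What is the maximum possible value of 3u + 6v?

(u,v)=(0,11) is feasible, giving 66.
(u,v)=(0,10) is feasible, giving 60.
Maximum is 66 at (u,v)=(0,11).

66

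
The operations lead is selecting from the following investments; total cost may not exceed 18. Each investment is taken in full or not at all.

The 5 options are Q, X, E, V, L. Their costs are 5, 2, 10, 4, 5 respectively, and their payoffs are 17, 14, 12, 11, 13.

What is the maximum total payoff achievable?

Take Q, X, V, and L: cost 5 + 2 + 4 + 5 = 16 ≤ 18, payoff 17 + 14 + 11 + 13 = 55.
No other feasible combination does better.

55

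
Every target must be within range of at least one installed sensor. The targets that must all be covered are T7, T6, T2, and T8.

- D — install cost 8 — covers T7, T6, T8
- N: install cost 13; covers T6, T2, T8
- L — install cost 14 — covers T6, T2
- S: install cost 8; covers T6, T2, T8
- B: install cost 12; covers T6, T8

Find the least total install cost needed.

16

Choose D and S: together they cover T7, T6, T2, T8 — every target.
Total install cost: 8 + 8 = 16.
No cover costs less than 16.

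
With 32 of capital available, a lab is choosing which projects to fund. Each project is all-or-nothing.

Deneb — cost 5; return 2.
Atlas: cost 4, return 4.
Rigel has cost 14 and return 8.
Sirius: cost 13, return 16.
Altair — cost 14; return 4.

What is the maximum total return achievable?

28

This is an integer program with binary decision variables.
Allowing fractional choices, the relaxed optimum would be about 28.4, but projects are indivisible.
Rigel + Sirius: cost 14 + 13 = 27 ≤ 32, return 8 + 16 = 24.
Atlas + Rigel + Sirius: cost 4 + 14 + 13 = 31 ≤ 32, return 4 + 8 + 16 = 28.
Deneb + Rigel + Sirius: cost 5 + 14 + 13 = 32 ≤ 32, return 2 + 8 + 16 = 26.
Best is Atlas, Rigel, and Sirius with total return 28.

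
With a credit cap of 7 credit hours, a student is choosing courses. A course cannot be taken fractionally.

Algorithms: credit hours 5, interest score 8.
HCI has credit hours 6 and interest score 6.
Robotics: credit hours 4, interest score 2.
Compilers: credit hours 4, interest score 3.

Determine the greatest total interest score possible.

8

Take Algorithms: credit hours 5 ≤ 7, interest score 8.
No other feasible combination does better.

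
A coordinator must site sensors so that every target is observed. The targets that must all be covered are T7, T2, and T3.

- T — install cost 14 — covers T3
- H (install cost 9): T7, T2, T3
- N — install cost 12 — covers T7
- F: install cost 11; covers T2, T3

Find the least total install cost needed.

9

H alone covers T7, T2, T3 — every target.
Total install cost: 9.
No cover costs less than 9.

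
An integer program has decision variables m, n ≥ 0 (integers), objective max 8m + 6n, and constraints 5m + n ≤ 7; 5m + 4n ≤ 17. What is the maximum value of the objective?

24

The continuous relaxation peaks at (0.733, 3.33) with value 25.87; rounding to a feasible lattice point costs some objective.
(m,n)=(0,4): 5·0+1·4=4≤7, 5·0+4·4=16≤17, objective 24.
(m,n)=(1,2): 5·1+1·2=7≤7, 5·1+4·2=13≤17, objective 20.
(m,n)=(0,3): 5·0+1·3=3≤7, 5·0+4·3=12≤17, objective 18.
The best lattice point is (0,4), giving 24.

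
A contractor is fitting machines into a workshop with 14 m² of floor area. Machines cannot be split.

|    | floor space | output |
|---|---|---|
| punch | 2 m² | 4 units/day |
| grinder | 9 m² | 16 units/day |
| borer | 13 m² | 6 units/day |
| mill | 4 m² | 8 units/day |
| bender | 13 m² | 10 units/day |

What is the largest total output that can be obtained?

24

grinder: floor space 9 ≤ 14, output 16.
punch + grinder: floor space 2 + 9 = 11 ≤ 14, output 4 + 16 = 20.
grinder + mill: floor space 9 + 4 = 13 ≤ 14, output 16 + 8 = 24.
Best is grinder and mill with total output 24.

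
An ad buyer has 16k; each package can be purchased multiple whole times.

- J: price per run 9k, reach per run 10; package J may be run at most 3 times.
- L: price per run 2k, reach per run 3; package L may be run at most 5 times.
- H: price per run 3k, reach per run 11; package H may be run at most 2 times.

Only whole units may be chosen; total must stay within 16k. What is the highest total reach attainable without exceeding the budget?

37

H has the best ratio (11/3); taking only H gives at most 2×11 = 22 (stopped by the supply cap of 2).
Mixing does better — 5×L and 2×H: price 16 ≤ 16, reach 5·3 + 2·11 = 37.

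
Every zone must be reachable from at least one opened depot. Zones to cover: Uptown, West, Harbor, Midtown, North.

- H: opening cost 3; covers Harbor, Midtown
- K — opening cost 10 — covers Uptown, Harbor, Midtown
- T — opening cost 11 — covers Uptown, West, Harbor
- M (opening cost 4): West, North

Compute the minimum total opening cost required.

14

This is a weighted set-cover instance.
The greedy cost-per-new-zone heuristic would pick H, M, and K for 17, but a cheaper cover exists.
Choose K and M: together they cover Uptown, West, Harbor, Midtown, North — every zone.
Total opening cost: 10 + 4 = 14.
No cover costs less than 14.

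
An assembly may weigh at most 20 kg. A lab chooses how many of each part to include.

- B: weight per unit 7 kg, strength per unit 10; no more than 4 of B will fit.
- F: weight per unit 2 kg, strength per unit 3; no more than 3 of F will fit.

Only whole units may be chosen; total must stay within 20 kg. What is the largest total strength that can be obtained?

29

Take 2×B and 3×F: weight 20 ≤ 20, strength 2·10 + 3·3 = 29.
F has the best ratio (3/2) and is taken to its limit of 3; remaining capacity is filled optimally with the others.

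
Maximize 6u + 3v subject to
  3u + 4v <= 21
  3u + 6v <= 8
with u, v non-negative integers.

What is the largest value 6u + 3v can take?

(u,v)=(2,0) is feasible, giving 12.
(u,v)=(1,0) is feasible, giving 6.
The best lattice point is (2,0), giving 12.

12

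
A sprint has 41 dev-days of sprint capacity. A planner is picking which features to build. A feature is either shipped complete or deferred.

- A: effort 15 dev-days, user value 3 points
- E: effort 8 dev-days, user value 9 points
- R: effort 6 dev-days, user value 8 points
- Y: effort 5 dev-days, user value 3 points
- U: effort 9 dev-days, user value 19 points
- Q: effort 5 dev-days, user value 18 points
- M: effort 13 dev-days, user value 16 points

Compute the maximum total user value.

E + Y + U + Q + M: effort 8 + 5 + 9 + 5 + 13 = 40 ≤ 41, user value 9 + 3 + 19 + 18 + 16 = 65.
E + R + U + Q + M: effort 8 + 6 + 9 + 5 + 13 = 41 ≤ 41, user value 9 + 8 + 19 + 18 + 16 = 70.
Best is E, R, U, Q, and M with total user value 70.

70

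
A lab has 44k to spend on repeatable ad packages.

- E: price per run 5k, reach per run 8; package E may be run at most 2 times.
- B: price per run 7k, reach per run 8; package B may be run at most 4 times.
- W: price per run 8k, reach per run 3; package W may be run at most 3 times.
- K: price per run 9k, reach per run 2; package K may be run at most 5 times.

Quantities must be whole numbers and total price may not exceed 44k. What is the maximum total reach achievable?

E has the best ratio (8/5); taking only E gives at most 2×8 = 16 (stopped by the supply cap of 2).
Mixing does better — 2×E and 4×B: price 38 ≤ 44, reach 2·8 + 4·8 = 48.

48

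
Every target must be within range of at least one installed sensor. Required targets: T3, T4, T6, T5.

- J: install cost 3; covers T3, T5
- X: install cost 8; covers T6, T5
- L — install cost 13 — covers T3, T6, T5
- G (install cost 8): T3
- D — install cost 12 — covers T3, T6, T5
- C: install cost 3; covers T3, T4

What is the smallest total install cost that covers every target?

11

This is a weighted set-cover instance.
Choose X and C: together they cover T3, T4, T6, T5 — every target.
Total install cost: 8 + 3 = 11.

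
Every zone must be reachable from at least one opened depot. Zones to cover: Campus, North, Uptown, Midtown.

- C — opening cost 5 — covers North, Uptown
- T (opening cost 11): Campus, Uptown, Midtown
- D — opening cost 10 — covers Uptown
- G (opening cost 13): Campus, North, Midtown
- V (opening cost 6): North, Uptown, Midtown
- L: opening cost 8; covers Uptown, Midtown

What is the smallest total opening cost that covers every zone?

16

Choose C and T: together they cover Campus, North, Uptown, Midtown — every zone.
Total opening cost: 5 + 11 = 16.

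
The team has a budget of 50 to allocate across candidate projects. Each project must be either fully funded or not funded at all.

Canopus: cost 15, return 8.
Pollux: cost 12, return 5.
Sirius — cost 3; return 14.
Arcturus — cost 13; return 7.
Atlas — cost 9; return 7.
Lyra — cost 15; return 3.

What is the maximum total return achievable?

36

This is an integer program with binary decision variables.
Allowing fractional choices, the relaxed optimum would be about 40.2, but projects are indivisible.
Canopus + Pollux + Sirius + Arcturus: cost 15 + 12 + 3 + 13 = 43 ≤ 50, return 8 + 5 + 14 + 7 = 34.
Canopus + Sirius + Arcturus + Atlas: cost 15 + 3 + 13 + 9 = 40 ≤ 50, return 8 + 14 + 7 + 7 = 36.
Canopus + Pollux + Sirius + Atlas: cost 15 + 12 + 3 + 9 = 39 ≤ 50, return 8 + 5 + 14 + 7 = 34.
Best is Canopus, Sirius, Arcturus, and Atlas with total return 36.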